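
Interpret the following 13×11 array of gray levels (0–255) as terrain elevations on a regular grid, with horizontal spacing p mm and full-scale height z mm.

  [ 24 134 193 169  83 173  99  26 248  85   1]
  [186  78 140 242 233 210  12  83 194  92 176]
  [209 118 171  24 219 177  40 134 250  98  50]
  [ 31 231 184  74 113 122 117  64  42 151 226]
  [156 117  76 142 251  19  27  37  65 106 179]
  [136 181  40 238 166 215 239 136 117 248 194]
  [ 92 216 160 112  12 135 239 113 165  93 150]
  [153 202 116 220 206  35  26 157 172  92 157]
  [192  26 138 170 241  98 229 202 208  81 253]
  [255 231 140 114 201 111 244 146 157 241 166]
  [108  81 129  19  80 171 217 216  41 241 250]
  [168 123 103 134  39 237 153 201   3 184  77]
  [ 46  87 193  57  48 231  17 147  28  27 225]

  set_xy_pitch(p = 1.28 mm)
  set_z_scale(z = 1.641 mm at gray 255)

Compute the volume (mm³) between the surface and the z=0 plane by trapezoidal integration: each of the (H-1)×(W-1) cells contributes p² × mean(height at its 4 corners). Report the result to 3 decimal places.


height_mm = gray/255 × 1.641; cell vol = 1.28² × mean(4 corners)
unit = 1.28² × 1.641 / (4×255) = 0.0026359 mm³ per gray-sum
row 0: Σ corner-gray over 10 cells = 5375  → 14.1679
row 1: Σ corner-gray over 10 cells = 5651  → 14.8955
row 2: Σ corner-gray over 10 cells = 5174  → 13.6381
row 3: Σ corner-gray over 10 cells = 4468  → 11.7772
row 4: Σ corner-gray over 10 cells = 5505  → 14.5106
row 5: Σ corner-gray over 10 cells = 6222  → 16.4005
row 6: Σ corner-gray over 10 cells = 5494  → 14.4816
row 7: Σ corner-gray over 10 cells = 5993  → 15.7969
row 8: Σ corner-gray over 10 cells = 6822  → 17.9821
row 9: Σ corner-gray over 10 cells = 6339  → 16.7089
row 10: Σ corner-gray over 10 cells = 5347  → 14.0941
row 11: Σ corner-gray over 10 cells = 4540  → 11.9670
Σ rows: total corner-gray = 66930  → 176.4206 mm³

176.421


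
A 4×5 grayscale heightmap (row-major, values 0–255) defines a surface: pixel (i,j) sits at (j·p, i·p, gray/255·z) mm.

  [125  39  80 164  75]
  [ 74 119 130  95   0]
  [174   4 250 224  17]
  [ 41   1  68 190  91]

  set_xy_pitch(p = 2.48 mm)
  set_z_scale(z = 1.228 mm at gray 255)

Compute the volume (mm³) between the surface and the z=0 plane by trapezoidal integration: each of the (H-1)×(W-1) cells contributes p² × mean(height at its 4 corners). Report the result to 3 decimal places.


38.756

height_mm = gray/255 × 1.228; cell vol = 2.48² × mean(4 corners)
unit = 2.48² × 1.228 / (4×255) = 0.0074046 mm³ per gray-sum
row 0: Σ corner-gray over 4 cells = 1528  → 11.3142
row 1: Σ corner-gray over 4 cells = 1909  → 14.1354
row 2: Σ corner-gray over 4 cells = 1797  → 13.3061
Σ rows: total corner-gray = 5234  → 38.7557 mm³


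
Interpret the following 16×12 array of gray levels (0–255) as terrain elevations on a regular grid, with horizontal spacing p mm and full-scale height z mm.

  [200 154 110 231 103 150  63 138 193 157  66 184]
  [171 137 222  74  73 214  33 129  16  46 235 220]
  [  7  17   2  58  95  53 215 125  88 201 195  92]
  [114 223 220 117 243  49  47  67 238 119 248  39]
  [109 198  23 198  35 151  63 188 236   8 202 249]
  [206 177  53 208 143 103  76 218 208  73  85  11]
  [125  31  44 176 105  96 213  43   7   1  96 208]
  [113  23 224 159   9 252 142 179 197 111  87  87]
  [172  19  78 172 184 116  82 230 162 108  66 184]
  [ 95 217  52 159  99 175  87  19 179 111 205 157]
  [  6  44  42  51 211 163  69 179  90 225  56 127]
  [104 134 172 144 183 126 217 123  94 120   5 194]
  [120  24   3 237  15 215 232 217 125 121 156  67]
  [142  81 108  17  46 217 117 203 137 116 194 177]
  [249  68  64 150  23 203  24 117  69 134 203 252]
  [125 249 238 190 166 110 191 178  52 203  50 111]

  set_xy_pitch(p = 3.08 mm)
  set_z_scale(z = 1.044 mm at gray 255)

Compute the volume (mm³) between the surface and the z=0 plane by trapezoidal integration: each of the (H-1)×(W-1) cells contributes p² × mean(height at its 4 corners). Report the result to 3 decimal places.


height_mm = gray/255 × 1.044; cell vol = 3.08² × mean(4 corners)
unit = 3.08² × 1.044 / (4×255) = 0.00970961 mm³ per gray-sum
row 0: Σ corner-gray over 11 cells = 5863  → 56.9274
row 1: Σ corner-gray over 11 cells = 4946  → 48.0237
row 2: Σ corner-gray over 11 cells = 5492  → 53.3252
row 3: Σ corner-gray over 11 cells = 6257  → 60.7530
row 4: Σ corner-gray over 11 cells = 5867  → 56.9663
row 5: Σ corner-gray over 11 cells = 4862  → 47.2081
row 6: Σ corner-gray over 11 cells = 4923  → 47.8004
row 7: Σ corner-gray over 11 cells = 5756  → 55.8885
row 8: Σ corner-gray over 11 cells = 5648  → 54.8399
row 9: Σ corner-gray over 11 cells = 5251  → 50.9852
row 10: Σ corner-gray over 11 cells = 5327  → 51.7231
row 11: Σ corner-gray over 11 cells = 5811  → 56.4225
row 12: Σ corner-gray over 11 cells = 5668  → 55.0341
row 13: Σ corner-gray over 11 cells = 5402  → 52.4513
row 14: Σ corner-gray over 11 cells = 6101  → 59.2383
Σ rows: total corner-gray = 83174  → 807.5871 mm³

807.587


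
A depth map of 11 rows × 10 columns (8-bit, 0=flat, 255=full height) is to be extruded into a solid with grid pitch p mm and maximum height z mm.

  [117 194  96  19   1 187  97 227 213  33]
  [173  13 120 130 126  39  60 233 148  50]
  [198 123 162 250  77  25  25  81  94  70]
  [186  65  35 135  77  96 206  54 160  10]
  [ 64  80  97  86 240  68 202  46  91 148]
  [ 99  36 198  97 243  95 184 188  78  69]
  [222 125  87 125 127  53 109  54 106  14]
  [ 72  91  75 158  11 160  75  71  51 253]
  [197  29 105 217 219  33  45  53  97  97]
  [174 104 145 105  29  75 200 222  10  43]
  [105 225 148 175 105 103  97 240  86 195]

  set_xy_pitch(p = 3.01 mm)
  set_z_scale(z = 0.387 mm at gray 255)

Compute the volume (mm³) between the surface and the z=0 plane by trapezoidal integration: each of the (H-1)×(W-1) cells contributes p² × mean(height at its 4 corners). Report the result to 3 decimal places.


height_mm = gray/255 × 0.387; cell vol = 3.01² × mean(4 corners)
unit = 3.01² × 0.387 / (4×255) = 0.00343751 mm³ per gray-sum
row 0: Σ corner-gray over 9 cells = 4179  → 14.3653
row 1: Σ corner-gray over 9 cells = 3903  → 13.4166
row 2: Σ corner-gray over 9 cells = 3794  → 13.0419
row 3: Σ corner-gray over 9 cells = 3884  → 13.3513
row 4: Σ corner-gray over 9 cells = 4438  → 15.2557
row 5: Σ corner-gray over 9 cells = 4214  → 14.4857
row 6: Σ corner-gray over 9 cells = 3517  → 12.0897
row 7: Σ corner-gray over 9 cells = 3599  → 12.3716
row 8: Σ corner-gray over 9 cells = 3887  → 13.3616
row 9: Σ corner-gray over 9 cells = 4655  → 16.0016
Σ rows: total corner-gray = 40070  → 137.7410 mm³

137.741


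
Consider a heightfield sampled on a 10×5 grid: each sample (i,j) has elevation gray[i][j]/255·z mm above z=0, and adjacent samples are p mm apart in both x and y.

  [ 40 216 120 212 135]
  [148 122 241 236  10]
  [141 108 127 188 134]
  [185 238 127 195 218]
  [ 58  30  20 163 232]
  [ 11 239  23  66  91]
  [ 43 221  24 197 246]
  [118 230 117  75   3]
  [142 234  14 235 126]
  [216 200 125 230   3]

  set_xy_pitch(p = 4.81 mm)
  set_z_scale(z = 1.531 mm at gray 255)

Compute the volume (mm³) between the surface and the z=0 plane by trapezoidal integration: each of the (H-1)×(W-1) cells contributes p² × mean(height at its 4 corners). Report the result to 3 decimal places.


height_mm = gray/255 × 1.531; cell vol = 4.81² × mean(4 corners)
unit = 4.81² × 1.531 / (4×255) = 0.0347268 mm³ per gray-sum
row 0: Σ corner-gray over 4 cells = 2627  → 91.2274
row 1: Σ corner-gray over 4 cells = 2477  → 86.0184
row 2: Σ corner-gray over 4 cells = 2644  → 91.8177
row 3: Σ corner-gray over 4 cells = 2239  → 77.7534
row 4: Σ corner-gray over 4 cells = 1474  → 51.1874
row 5: Σ corner-gray over 4 cells = 1931  → 67.0575
row 6: Σ corner-gray over 4 cells = 2138  → 74.2460
row 7: Σ corner-gray over 4 cells = 2199  → 76.3643
row 8: Σ corner-gray over 4 cells = 2563  → 89.0049
Σ rows: total corner-gray = 20292  → 704.6769 mm³

704.677


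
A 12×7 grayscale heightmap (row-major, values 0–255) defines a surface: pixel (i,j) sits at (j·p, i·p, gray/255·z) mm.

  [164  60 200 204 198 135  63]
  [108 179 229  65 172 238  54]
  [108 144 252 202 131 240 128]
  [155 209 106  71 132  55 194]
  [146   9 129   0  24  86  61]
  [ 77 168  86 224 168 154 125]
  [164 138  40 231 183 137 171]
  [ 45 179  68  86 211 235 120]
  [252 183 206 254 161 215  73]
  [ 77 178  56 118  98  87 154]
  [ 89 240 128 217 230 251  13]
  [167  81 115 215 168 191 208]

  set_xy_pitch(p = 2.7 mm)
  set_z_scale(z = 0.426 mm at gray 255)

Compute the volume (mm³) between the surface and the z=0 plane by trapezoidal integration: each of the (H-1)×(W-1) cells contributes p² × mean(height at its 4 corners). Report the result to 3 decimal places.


height_mm = gray/255 × 0.426; cell vol = 2.7² × mean(4 corners)
unit = 2.7² × 0.426 / (4×255) = 0.00304465 mm³ per gray-sum
row 0: Σ corner-gray over 6 cells = 3749  → 11.4144
row 1: Σ corner-gray over 6 cells = 4102  → 12.4891
row 2: Σ corner-gray over 6 cells = 3669  → 11.1708
row 3: Σ corner-gray over 6 cells = 2198  → 6.6921
row 4: Σ corner-gray over 6 cells = 2505  → 7.6268
row 5: Σ corner-gray over 6 cells = 3595  → 10.9455
row 6: Σ corner-gray over 6 cells = 3516  → 10.7050
row 7: Σ corner-gray over 6 cells = 4086  → 12.4404
row 8: Σ corner-gray over 6 cells = 3668  → 11.1678
row 9: Σ corner-gray over 6 cells = 3539  → 10.7750
row 10: Σ corner-gray over 6 cells = 4149  → 12.6322
Σ rows: total corner-gray = 38776  → 118.0592 mm³

118.059


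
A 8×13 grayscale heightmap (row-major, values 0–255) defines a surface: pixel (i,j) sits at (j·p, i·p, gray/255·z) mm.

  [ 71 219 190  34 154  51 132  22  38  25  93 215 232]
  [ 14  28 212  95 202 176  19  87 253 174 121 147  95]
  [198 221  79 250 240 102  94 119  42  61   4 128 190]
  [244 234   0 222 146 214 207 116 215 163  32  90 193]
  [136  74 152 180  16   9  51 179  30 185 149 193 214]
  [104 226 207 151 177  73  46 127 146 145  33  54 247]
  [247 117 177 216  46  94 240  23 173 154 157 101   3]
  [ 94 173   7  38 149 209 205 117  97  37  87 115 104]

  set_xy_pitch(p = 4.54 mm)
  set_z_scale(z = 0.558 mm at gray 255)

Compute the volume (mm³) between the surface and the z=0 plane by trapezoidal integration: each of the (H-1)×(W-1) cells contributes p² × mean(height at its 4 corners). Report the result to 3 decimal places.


height_mm = gray/255 × 0.558; cell vol = 4.54² × mean(4 corners)
unit = 4.54² × 0.558 / (4×255) = 0.0112758 mm³ per gray-sum
row 0: Σ corner-gray over 12 cells = 5786  → 65.2415
row 1: Σ corner-gray over 12 cells = 6205  → 69.9661
row 2: Σ corner-gray over 12 cells = 6783  → 76.4835
row 3: Σ corner-gray over 12 cells = 6501  → 73.3037
row 4: Σ corner-gray over 12 cells = 5907  → 66.6059
row 5: Σ corner-gray over 12 cells = 6367  → 71.7927
row 6: Σ corner-gray over 12 cells = 5912  → 66.6623
Σ rows: total corner-gray = 43461  → 490.0557 mm³

490.056


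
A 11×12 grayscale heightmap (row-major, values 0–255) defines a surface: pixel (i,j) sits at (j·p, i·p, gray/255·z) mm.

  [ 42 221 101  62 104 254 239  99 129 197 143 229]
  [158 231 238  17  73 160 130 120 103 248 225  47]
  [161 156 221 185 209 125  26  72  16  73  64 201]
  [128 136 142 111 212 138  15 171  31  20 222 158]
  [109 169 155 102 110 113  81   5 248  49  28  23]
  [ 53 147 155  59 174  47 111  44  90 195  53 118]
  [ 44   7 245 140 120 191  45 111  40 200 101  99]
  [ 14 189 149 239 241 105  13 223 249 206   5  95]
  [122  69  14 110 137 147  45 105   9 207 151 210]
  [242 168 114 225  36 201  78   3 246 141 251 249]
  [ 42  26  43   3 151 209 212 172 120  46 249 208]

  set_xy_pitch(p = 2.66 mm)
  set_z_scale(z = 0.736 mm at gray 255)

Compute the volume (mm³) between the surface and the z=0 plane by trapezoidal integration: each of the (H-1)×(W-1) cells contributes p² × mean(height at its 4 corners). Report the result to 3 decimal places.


height_mm = gray/255 × 0.736; cell vol = 2.66² × mean(4 corners)
unit = 2.66² × 0.736 / (4×255) = 0.00510553 mm³ per gray-sum
row 0: Σ corner-gray over 11 cells = 6664  → 34.0233
row 1: Σ corner-gray over 11 cells = 5951  → 30.3830
row 2: Σ corner-gray over 11 cells = 5338  → 27.2533
row 3: Σ corner-gray over 11 cells = 4934  → 25.1907
row 4: Σ corner-gray over 11 cells = 4573  → 23.3476
row 5: Σ corner-gray over 11 cells = 4864  → 24.8333
row 6: Σ corner-gray over 11 cells = 5890  → 30.0716
row 7: Σ corner-gray over 11 cells = 5667  → 28.9330
row 8: Σ corner-gray over 11 cells = 5737  → 29.2904
row 9: Σ corner-gray over 11 cells = 6129  → 31.2918
Σ rows: total corner-gray = 55747  → 284.6180 mm³

284.618


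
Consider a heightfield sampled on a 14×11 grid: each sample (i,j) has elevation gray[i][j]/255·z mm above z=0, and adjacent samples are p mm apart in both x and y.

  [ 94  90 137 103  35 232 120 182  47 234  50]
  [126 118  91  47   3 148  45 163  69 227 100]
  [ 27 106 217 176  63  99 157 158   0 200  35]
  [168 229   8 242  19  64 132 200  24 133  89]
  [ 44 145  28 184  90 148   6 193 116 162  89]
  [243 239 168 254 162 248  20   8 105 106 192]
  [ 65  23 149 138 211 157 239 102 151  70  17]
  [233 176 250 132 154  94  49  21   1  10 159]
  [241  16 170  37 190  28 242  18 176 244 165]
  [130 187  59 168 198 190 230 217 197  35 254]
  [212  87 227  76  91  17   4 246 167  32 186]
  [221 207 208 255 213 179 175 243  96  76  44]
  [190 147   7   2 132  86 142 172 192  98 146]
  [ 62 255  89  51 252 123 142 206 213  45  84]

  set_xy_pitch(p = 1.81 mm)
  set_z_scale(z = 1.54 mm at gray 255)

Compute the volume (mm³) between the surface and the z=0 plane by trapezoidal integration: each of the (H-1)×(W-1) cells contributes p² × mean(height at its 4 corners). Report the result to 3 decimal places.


height_mm = gray/255 × 1.54; cell vol = 1.81² × mean(4 corners)
unit = 1.81² × 1.54 / (4×255) = 0.00494627 mm³ per gray-sum
row 0: Σ corner-gray over 10 cells = 4552  → 22.5154
row 1: Σ corner-gray over 10 cells = 4462  → 22.0703
row 2: Σ corner-gray over 10 cells = 4773  → 23.6085
row 3: Σ corner-gray over 10 cells = 4636  → 22.9309
row 4: Σ corner-gray over 10 cells = 5332  → 26.3735
row 5: Σ corner-gray over 10 cells = 5617  → 27.7832
row 6: Σ corner-gray over 10 cells = 4728  → 23.3860
row 7: Σ corner-gray over 10 cells = 4814  → 23.8113
row 8: Σ corner-gray over 10 cells = 5994  → 29.6479
row 9: Σ corner-gray over 10 cells = 5638  → 27.8871
row 10: Σ corner-gray over 10 cells = 5861  → 28.9901
row 11: Σ corner-gray over 10 cells = 5861  → 28.9901
row 12: Σ corner-gray over 10 cells = 5190  → 25.6711
Σ rows: total corner-gray = 67458  → 333.6654 mm³

333.665


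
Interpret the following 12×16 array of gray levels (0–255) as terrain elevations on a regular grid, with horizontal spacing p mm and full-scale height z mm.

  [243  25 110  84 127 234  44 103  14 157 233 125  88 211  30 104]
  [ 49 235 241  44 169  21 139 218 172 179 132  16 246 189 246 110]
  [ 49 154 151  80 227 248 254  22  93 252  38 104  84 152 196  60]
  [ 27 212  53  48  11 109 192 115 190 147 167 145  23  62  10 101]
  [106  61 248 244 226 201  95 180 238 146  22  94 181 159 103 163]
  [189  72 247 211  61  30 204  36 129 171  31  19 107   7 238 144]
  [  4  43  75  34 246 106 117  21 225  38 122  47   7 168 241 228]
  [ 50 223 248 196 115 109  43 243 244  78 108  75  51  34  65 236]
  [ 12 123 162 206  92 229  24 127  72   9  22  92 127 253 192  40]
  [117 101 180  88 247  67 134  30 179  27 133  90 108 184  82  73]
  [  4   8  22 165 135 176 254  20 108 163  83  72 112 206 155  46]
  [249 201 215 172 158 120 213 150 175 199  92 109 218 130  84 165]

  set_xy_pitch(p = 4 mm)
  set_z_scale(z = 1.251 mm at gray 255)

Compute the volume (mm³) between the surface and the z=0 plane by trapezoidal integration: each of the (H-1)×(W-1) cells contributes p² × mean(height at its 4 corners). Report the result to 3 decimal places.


height_mm = gray/255 × 1.251; cell vol = 4² × mean(4 corners)
unit = 4² × 1.251 / (4×255) = 0.0196235 mm³ per gray-sum
row 0: Σ corner-gray over 15 cells = 8170  → 160.3242
row 1: Σ corner-gray over 15 cells = 8872  → 174.1000
row 2: Σ corner-gray over 15 cells = 7315  → 143.5461
row 3: Σ corner-gray over 15 cells = 7761  → 152.2982
row 4: Σ corner-gray over 15 cells = 8124  → 159.4216
row 5: Σ corner-gray over 15 cells = 6671  → 130.9086
row 6: Σ corner-gray over 15 cells = 7162  → 140.5437
row 7: Σ corner-gray over 15 cells = 7462  → 146.4308
row 8: Σ corner-gray over 15 cells = 7002  → 137.4040
row 9: Σ corner-gray over 15 cells = 6898  → 135.3631
row 10: Σ corner-gray over 15 cells = 8294  → 162.7576
Σ rows: total corner-gray = 83731  → 1643.0977 mm³

1643.098


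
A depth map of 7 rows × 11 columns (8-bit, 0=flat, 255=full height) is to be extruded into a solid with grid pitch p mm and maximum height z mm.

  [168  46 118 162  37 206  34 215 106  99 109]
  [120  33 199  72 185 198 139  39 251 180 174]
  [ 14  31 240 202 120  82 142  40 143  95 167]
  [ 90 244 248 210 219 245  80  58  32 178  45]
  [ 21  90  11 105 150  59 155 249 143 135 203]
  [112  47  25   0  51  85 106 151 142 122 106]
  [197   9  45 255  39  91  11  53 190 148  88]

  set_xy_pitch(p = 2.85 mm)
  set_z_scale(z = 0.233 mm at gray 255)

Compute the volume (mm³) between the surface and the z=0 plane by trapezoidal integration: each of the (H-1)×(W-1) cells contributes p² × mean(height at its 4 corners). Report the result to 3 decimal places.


54.398

height_mm = gray/255 × 0.233; cell vol = 2.85² × mean(4 corners)
unit = 2.85² × 0.233 / (4×255) = 0.00185543 mm³ per gray-sum
row 0: Σ corner-gray over 10 cells = 5209  → 9.6650
row 1: Σ corner-gray over 10 cells = 5257  → 9.7540
row 2: Σ corner-gray over 10 cells = 5534  → 10.2680
row 3: Σ corner-gray over 10 cells = 5581  → 10.3552
row 4: Σ corner-gray over 10 cells = 4094  → 7.5961
row 5: Σ corner-gray over 10 cells = 3643  → 6.7593
Σ rows: total corner-gray = 29318  → 54.3976 mm³


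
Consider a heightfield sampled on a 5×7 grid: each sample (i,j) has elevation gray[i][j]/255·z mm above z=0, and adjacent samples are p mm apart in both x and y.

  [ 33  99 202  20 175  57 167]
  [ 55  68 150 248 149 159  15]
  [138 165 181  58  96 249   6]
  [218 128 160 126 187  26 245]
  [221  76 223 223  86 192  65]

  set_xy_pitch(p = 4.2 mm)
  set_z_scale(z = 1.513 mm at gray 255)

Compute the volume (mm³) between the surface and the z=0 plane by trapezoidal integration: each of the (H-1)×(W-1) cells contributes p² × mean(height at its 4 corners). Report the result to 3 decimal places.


height_mm = gray/255 × 1.513; cell vol = 4.2² × mean(4 corners)
unit = 4.2² × 1.513 / (4×255) = 0.026166 mm³ per gray-sum
row 0: Σ corner-gray over 6 cells = 2924  → 76.5094
row 1: Σ corner-gray over 6 cells = 3260  → 85.3012
row 2: Σ corner-gray over 6 cells = 3359  → 87.8916
row 3: Σ corner-gray over 6 cells = 3603  → 94.2761
Σ rows: total corner-gray = 13146  → 343.9782 mm³

343.978


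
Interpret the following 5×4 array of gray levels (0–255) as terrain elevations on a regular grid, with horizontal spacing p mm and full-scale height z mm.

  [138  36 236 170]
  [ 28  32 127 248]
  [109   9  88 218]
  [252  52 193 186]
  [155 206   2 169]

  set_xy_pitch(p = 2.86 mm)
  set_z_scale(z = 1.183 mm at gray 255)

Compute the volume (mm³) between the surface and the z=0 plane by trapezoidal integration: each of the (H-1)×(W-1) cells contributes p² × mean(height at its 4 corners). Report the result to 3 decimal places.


53.866

height_mm = gray/255 × 1.183; cell vol = 2.86² × mean(4 corners)
unit = 2.86² × 1.183 / (4×255) = 0.00948673 mm³ per gray-sum
row 0: Σ corner-gray over 3 cells = 1446  → 13.7178
row 1: Σ corner-gray over 3 cells = 1115  → 10.5777
row 2: Σ corner-gray over 3 cells = 1449  → 13.7463
row 3: Σ corner-gray over 3 cells = 1668  → 15.8239
Σ rows: total corner-gray = 5678  → 53.8657 mm³


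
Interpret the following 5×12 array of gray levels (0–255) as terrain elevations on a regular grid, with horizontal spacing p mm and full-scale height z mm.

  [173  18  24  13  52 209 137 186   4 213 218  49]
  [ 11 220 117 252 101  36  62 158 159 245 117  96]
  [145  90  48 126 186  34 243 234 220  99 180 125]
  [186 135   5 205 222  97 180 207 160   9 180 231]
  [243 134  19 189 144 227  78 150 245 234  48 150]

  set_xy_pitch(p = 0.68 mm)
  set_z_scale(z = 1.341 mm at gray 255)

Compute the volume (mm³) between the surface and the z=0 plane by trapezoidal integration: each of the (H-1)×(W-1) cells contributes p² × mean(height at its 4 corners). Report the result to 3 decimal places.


height_mm = gray/255 × 1.341; cell vol = 0.68² × mean(4 corners)
unit = 0.68² × 1.341 / (4×255) = 0.00060792 mm³ per gray-sum
row 0: Σ corner-gray over 11 cells = 5411  → 3.2895
row 1: Σ corner-gray over 11 cells = 6231  → 3.7879
row 2: Σ corner-gray over 11 cells = 6407  → 3.8949
row 3: Σ corner-gray over 11 cells = 6546  → 3.9794
Σ rows: total corner-gray = 24595  → 14.9518 mm³

14.952


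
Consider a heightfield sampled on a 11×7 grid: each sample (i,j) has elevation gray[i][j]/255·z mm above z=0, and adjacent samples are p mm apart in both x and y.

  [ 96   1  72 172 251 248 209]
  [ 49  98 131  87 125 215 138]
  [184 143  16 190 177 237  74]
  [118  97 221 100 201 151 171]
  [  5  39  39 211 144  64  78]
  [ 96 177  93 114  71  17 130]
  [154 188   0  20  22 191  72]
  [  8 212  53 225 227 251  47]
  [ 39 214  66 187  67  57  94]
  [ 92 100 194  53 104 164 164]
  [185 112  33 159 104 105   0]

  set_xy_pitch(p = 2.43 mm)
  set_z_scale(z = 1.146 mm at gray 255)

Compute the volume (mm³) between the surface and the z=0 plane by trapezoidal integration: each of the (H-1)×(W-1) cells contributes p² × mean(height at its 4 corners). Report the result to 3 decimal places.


195.328

height_mm = gray/255 × 1.146; cell vol = 2.43² × mean(4 corners)
unit = 2.43² × 1.146 / (4×255) = 0.00663433 mm³ per gray-sum
row 0: Σ corner-gray over 6 cells = 3292  → 21.8402
row 1: Σ corner-gray over 6 cells = 3283  → 21.7805
row 2: Σ corner-gray over 6 cells = 3613  → 23.9698
row 3: Σ corner-gray over 6 cells = 2906  → 19.2794
row 4: Σ corner-gray over 6 cells = 2247  → 14.9073
row 5: Σ corner-gray over 6 cells = 2238  → 14.8476
row 6: Σ corner-gray over 6 cells = 3059  → 20.2944
row 7: Σ corner-gray over 6 cells = 3306  → 21.9331
row 8: Σ corner-gray over 6 cells = 2801  → 18.5828
row 9: Σ corner-gray over 6 cells = 2697  → 17.8928
Σ rows: total corner-gray = 29442  → 195.3279 mm³


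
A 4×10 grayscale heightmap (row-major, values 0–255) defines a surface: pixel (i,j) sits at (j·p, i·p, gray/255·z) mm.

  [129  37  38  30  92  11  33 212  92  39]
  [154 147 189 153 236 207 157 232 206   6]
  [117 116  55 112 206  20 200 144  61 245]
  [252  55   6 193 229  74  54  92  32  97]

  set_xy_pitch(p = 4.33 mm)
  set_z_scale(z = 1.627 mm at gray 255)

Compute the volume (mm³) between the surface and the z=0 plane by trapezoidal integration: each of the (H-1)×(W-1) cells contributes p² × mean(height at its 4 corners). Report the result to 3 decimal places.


height_mm = gray/255 × 1.627; cell vol = 4.33² × mean(4 corners)
unit = 4.33² × 1.627 / (4×255) = 0.0299063 mm³ per gray-sum
row 0: Σ corner-gray over 9 cells = 4472  → 133.7411
row 1: Σ corner-gray over 9 cells = 5404  → 161.6138
row 2: Σ corner-gray over 9 cells = 4009  → 119.8945
Σ rows: total corner-gray = 13885  → 415.2494 mm³

415.249


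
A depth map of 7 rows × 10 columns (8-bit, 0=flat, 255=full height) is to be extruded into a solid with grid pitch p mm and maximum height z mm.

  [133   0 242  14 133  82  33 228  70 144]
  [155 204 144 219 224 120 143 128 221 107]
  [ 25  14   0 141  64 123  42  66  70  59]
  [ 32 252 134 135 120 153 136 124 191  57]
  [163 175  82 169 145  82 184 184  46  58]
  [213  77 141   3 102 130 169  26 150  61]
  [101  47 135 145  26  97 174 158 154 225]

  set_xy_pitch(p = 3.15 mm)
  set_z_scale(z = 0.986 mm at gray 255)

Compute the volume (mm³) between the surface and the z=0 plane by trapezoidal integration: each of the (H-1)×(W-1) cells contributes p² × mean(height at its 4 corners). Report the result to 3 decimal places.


250.067

height_mm = gray/255 × 0.986; cell vol = 3.15² × mean(4 corners)
unit = 3.15² × 0.986 / (4×255) = 0.00959175 mm³ per gray-sum
row 0: Σ corner-gray over 9 cells = 4949  → 47.4696
row 1: Σ corner-gray over 9 cells = 4192  → 40.2086
row 2: Σ corner-gray over 9 cells = 3703  → 35.5183
row 3: Σ corner-gray over 9 cells = 4934  → 47.3257
row 4: Σ corner-gray over 9 cells = 4225  → 40.5251
row 5: Σ corner-gray over 9 cells = 4068  → 39.0192
Σ rows: total corner-gray = 26071  → 250.0665 mm³


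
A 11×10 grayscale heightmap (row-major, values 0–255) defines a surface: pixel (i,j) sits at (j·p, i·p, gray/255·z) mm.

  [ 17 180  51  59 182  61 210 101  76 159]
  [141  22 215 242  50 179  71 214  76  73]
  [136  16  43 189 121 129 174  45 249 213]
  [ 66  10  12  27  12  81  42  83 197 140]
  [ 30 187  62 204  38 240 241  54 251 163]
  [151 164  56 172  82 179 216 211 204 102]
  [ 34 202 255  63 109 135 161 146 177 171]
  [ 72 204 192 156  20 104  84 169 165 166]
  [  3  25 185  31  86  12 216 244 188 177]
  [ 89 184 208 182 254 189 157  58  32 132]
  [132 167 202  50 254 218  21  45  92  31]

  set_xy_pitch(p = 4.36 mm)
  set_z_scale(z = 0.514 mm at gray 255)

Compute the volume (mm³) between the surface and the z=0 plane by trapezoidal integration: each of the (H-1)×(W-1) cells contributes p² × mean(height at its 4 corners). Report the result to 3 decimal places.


450.296

height_mm = gray/255 × 0.514; cell vol = 4.36² × mean(4 corners)
unit = 4.36² × 0.514 / (4×255) = 0.00957935 mm³ per gray-sum
row 0: Σ corner-gray over 9 cells = 4368  → 41.8426
row 1: Σ corner-gray over 9 cells = 4633  → 44.3811
row 2: Σ corner-gray over 9 cells = 3415  → 32.7135
row 3: Σ corner-gray over 9 cells = 3881  → 37.1774
row 4: Σ corner-gray over 9 cells = 5568  → 53.3378
row 5: Σ corner-gray over 9 cells = 5522  → 52.8972
row 6: Σ corner-gray over 9 cells = 5127  → 49.1133
row 7: Σ corner-gray over 9 cells = 4580  → 43.8734
row 8: Σ corner-gray over 9 cells = 4903  → 46.9675
row 9: Σ corner-gray over 9 cells = 5010  → 47.9925
Σ rows: total corner-gray = 47007  → 450.2964 mm³


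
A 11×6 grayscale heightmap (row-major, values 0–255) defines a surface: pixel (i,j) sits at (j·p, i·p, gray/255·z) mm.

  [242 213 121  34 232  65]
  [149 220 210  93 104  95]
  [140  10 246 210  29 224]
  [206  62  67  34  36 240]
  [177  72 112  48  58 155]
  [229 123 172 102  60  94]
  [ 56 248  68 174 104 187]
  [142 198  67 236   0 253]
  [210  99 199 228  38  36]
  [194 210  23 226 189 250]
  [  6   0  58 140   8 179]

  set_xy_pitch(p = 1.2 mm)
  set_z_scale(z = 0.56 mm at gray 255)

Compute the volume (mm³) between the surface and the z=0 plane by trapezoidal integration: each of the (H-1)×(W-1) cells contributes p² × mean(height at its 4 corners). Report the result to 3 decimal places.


height_mm = gray/255 × 0.56; cell vol = 1.2² × mean(4 corners)
unit = 1.2² × 0.56 / (4×255) = 0.000790588 mm³ per gray-sum
row 0: Σ corner-gray over 5 cells = 3005  → 2.3757
row 1: Σ corner-gray over 5 cells = 2852  → 2.2548
row 2: Σ corner-gray over 5 cells = 2198  → 1.7377
row 3: Σ corner-gray over 5 cells = 1756  → 1.3883
row 4: Σ corner-gray over 5 cells = 2149  → 1.6990
row 5: Σ corner-gray over 5 cells = 2668  → 2.1093
row 6: Σ corner-gray over 5 cells = 2828  → 2.2358
row 7: Σ corner-gray over 5 cells = 2771  → 2.1907
row 8: Σ corner-gray over 5 cells = 3114  → 2.4619
row 9: Σ corner-gray over 5 cells = 2337  → 1.8476
Σ rows: total corner-gray = 25678  → 20.3007 mm³

20.301


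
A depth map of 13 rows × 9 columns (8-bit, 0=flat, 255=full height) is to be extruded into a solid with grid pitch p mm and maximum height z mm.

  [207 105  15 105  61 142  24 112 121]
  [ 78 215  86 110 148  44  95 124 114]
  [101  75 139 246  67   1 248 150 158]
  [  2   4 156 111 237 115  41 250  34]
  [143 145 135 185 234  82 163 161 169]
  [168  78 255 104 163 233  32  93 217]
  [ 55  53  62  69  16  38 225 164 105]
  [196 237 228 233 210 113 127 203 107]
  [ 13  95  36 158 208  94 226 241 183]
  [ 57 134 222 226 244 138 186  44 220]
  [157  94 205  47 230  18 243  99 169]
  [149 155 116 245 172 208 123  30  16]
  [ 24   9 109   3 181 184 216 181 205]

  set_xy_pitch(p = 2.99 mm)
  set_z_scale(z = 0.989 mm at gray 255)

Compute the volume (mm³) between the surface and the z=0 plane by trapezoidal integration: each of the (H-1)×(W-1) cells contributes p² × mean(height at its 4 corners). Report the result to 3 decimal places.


454.510

height_mm = gray/255 × 0.989; cell vol = 2.99² × mean(4 corners)
unit = 2.99² × 0.989 / (4×255) = 0.00866839 mm³ per gray-sum
row 0: Σ corner-gray over 8 cells = 3292  → 28.5363
row 1: Σ corner-gray over 8 cells = 3947  → 34.2141
row 2: Σ corner-gray over 8 cells = 3975  → 34.4569
row 3: Σ corner-gray over 8 cells = 4386  → 38.0196
row 4: Σ corner-gray over 8 cells = 4823  → 41.8077
row 5: Σ corner-gray over 8 cells = 3715  → 32.2031
row 6: Σ corner-gray over 8 cells = 4419  → 38.3056
row 7: Σ corner-gray over 8 cells = 5317  → 46.0898
row 8: Σ corner-gray over 8 cells = 4977  → 43.1426
row 9: Σ corner-gray over 8 cells = 4863  → 42.1544
row 10: Σ corner-gray over 8 cells = 4461  → 38.6697
row 11: Σ corner-gray over 8 cells = 4258  → 36.9100
Σ rows: total corner-gray = 52433  → 454.5097 mm³


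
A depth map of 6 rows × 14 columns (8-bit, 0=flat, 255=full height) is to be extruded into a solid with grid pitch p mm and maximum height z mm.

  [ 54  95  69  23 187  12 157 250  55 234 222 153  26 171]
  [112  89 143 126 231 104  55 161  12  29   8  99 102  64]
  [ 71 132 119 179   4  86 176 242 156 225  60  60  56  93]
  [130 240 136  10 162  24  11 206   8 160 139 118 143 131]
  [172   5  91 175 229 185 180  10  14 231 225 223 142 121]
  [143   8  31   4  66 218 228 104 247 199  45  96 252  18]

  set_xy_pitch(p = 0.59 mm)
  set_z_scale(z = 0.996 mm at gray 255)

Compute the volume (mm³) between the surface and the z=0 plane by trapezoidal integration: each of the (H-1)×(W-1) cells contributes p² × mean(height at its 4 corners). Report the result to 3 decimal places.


10.544

height_mm = gray/255 × 0.996; cell vol = 0.59² × mean(4 corners)
unit = 0.59² × 0.996 / (4×255) = 0.000339909 mm³ per gray-sum
row 0: Σ corner-gray over 13 cells = 5685  → 1.9324
row 1: Σ corner-gray over 13 cells = 5648  → 1.9198
row 2: Σ corner-gray over 13 cells = 6129  → 2.0833
row 3: Σ corner-gray over 13 cells = 6688  → 2.2733
row 4: Σ corner-gray over 13 cells = 6870  → 2.3352
Σ rows: total corner-gray = 31020  → 10.5440 mm³


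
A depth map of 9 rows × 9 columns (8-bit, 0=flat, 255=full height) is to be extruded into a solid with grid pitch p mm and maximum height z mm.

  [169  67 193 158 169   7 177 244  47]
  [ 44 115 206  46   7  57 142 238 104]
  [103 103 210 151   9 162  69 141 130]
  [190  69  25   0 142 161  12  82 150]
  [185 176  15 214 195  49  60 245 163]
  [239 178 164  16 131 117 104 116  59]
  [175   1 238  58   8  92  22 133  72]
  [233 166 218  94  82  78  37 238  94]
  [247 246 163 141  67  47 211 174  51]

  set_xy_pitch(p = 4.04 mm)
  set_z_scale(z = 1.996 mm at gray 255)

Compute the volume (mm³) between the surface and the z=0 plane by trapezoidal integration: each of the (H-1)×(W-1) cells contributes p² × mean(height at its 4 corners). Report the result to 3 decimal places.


961.112

height_mm = gray/255 × 1.996; cell vol = 4.04² × mean(4 corners)
unit = 4.04² × 1.996 / (4×255) = 0.0319391 mm³ per gray-sum
row 0: Σ corner-gray over 8 cells = 4016  → 128.2676
row 1: Σ corner-gray over 8 cells = 3693  → 117.9512
row 2: Σ corner-gray over 8 cells = 3245  → 103.6425
row 3: Σ corner-gray over 8 cells = 3578  → 114.2782
row 4: Σ corner-gray over 8 cells = 4206  → 134.3360
row 5: Σ corner-gray over 8 cells = 3301  → 105.4311
row 6: Σ corner-gray over 8 cells = 3504  → 111.9147
row 7: Σ corner-gray over 8 cells = 4549  → 145.2911
Σ rows: total corner-gray = 30092  → 961.1123 mm³


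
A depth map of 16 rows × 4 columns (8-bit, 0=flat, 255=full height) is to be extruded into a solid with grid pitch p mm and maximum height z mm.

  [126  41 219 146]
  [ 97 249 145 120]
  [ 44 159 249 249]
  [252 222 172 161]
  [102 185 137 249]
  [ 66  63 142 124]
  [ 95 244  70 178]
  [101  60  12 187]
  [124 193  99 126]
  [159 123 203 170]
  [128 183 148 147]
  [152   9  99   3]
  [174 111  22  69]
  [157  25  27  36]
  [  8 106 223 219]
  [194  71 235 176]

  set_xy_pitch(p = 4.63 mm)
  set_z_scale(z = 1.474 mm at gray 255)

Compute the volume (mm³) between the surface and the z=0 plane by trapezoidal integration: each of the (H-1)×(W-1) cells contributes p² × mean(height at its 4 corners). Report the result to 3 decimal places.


height_mm = gray/255 × 1.474; cell vol = 4.63² × mean(4 corners)
unit = 4.63² × 1.474 / (4×255) = 0.0309784 mm³ per gray-sum
row 0: Σ corner-gray over 3 cells = 1797  → 55.6682
row 1: Σ corner-gray over 3 cells = 2114  → 65.4884
row 2: Σ corner-gray over 3 cells = 2310  → 71.5602
row 3: Σ corner-gray over 3 cells = 2196  → 68.0286
row 4: Σ corner-gray over 3 cells = 1595  → 49.4106
row 5: Σ corner-gray over 3 cells = 1501  → 46.4986
row 6: Σ corner-gray over 3 cells = 1333  → 41.2942
row 7: Σ corner-gray over 3 cells = 1266  → 39.2187
row 8: Σ corner-gray over 3 cells = 1815  → 56.2258
row 9: Σ corner-gray over 3 cells = 1918  → 59.4166
row 10: Σ corner-gray over 3 cells = 1308  → 40.5198
row 11: Σ corner-gray over 3 cells = 880  → 27.2610
row 12: Σ corner-gray over 3 cells = 806  → 24.9686
row 13: Σ corner-gray over 3 cells = 1182  → 36.6165
row 14: Σ corner-gray over 3 cells = 1867  → 57.8367
Σ rows: total corner-gray = 23888  → 740.0125 mm³

740.013


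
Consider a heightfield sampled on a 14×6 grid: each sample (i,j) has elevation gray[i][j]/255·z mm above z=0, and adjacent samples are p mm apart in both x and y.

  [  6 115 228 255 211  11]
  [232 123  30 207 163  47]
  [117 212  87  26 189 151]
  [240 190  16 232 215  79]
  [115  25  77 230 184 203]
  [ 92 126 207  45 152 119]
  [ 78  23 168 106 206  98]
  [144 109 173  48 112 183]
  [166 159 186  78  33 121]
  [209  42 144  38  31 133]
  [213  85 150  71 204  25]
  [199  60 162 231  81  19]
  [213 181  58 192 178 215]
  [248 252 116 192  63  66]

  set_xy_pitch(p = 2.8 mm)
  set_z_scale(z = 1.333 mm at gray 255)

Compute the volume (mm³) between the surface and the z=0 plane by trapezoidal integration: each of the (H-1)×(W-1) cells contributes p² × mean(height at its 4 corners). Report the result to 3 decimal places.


height_mm = gray/255 × 1.333; cell vol = 2.8² × mean(4 corners)
unit = 2.8² × 1.333 / (4×255) = 0.0102458 mm³ per gray-sum
row 0: Σ corner-gray over 5 cells = 2960  → 30.3276
row 1: Σ corner-gray over 5 cells = 2621  → 26.8543
row 2: Σ corner-gray over 5 cells = 2921  → 29.9280
row 3: Σ corner-gray over 5 cells = 2975  → 30.4813
row 4: Σ corner-gray over 5 cells = 2621  → 26.8543
row 5: Σ corner-gray over 5 cells = 2453  → 25.1330
row 6: Σ corner-gray over 5 cells = 2393  → 24.5182
row 7: Σ corner-gray over 5 cells = 2410  → 24.6924
row 8: Σ corner-gray over 5 cells = 2051  → 21.0141
row 9: Σ corner-gray over 5 cells = 2110  → 21.6186
row 10: Σ corner-gray over 5 cells = 2544  → 26.0653
row 11: Σ corner-gray over 5 cells = 2932  → 30.0407
row 12: Σ corner-gray over 5 cells = 3206  → 32.8480
Σ rows: total corner-gray = 34197  → 350.3758 mm³

350.376


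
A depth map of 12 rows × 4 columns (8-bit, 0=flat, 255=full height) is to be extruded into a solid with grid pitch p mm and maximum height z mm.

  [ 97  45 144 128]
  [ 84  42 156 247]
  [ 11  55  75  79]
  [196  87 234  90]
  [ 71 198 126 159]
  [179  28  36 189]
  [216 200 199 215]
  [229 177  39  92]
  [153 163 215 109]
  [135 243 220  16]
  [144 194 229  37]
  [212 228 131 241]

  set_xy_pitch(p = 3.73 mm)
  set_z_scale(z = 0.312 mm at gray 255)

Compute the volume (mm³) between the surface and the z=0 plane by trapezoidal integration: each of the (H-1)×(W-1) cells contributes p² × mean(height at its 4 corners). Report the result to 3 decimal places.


height_mm = gray/255 × 0.312; cell vol = 3.73² × mean(4 corners)
unit = 3.73² × 0.312 / (4×255) = 0.00425571 mm³ per gray-sum
row 0: Σ corner-gray over 3 cells = 1330  → 5.6601
row 1: Σ corner-gray over 3 cells = 1077  → 4.5834
row 2: Σ corner-gray over 3 cells = 1278  → 5.4388
row 3: Σ corner-gray over 3 cells = 1806  → 7.6858
row 4: Σ corner-gray over 3 cells = 1374  → 5.8473
row 5: Σ corner-gray over 3 cells = 1725  → 7.3411
row 6: Σ corner-gray over 3 cells = 1982  → 8.4348
row 7: Σ corner-gray over 3 cells = 1771  → 7.5369
row 8: Σ corner-gray over 3 cells = 2095  → 8.9157
row 9: Σ corner-gray over 3 cells = 2104  → 8.9540
row 10: Σ corner-gray over 3 cells = 2198  → 9.3541
Σ rows: total corner-gray = 18740  → 79.7520 mm³

79.752


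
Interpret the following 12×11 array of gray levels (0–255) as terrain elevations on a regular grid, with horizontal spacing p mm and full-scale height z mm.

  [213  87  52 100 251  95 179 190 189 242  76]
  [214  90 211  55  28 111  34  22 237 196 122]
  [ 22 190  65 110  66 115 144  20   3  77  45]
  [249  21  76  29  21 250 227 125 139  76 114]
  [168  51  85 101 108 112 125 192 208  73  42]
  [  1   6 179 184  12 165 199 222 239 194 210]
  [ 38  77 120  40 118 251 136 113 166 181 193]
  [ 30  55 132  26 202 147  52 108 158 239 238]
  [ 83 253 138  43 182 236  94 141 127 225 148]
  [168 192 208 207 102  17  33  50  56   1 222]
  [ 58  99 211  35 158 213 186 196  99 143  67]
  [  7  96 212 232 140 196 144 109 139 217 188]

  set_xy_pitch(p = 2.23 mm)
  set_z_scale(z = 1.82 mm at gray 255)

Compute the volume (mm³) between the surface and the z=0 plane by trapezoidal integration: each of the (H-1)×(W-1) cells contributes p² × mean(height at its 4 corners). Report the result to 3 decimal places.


494.451

height_mm = gray/255 × 1.82; cell vol = 2.23² × mean(4 corners)
unit = 2.23² × 1.82 / (4×255) = 0.00887321 mm³ per gray-sum
row 0: Σ corner-gray over 10 cells = 5363  → 47.5870
row 1: Σ corner-gray over 10 cells = 3951  → 35.0581
row 2: Σ corner-gray over 10 cells = 3938  → 34.9427
row 3: Σ corner-gray over 10 cells = 4611  → 40.9144
row 4: Σ corner-gray over 10 cells = 5331  → 47.3031
row 5: Σ corner-gray over 10 cells = 5646  → 50.0982
row 6: Σ corner-gray over 10 cells = 5141  → 45.6172
row 7: Σ corner-gray over 10 cells = 5615  → 49.8231
row 8: Σ corner-gray over 10 cells = 5231  → 46.4158
row 9: Σ corner-gray over 10 cells = 4927  → 43.7183
row 10: Σ corner-gray over 10 cells = 5970  → 52.9731
Σ rows: total corner-gray = 55724  → 494.4510 mm³


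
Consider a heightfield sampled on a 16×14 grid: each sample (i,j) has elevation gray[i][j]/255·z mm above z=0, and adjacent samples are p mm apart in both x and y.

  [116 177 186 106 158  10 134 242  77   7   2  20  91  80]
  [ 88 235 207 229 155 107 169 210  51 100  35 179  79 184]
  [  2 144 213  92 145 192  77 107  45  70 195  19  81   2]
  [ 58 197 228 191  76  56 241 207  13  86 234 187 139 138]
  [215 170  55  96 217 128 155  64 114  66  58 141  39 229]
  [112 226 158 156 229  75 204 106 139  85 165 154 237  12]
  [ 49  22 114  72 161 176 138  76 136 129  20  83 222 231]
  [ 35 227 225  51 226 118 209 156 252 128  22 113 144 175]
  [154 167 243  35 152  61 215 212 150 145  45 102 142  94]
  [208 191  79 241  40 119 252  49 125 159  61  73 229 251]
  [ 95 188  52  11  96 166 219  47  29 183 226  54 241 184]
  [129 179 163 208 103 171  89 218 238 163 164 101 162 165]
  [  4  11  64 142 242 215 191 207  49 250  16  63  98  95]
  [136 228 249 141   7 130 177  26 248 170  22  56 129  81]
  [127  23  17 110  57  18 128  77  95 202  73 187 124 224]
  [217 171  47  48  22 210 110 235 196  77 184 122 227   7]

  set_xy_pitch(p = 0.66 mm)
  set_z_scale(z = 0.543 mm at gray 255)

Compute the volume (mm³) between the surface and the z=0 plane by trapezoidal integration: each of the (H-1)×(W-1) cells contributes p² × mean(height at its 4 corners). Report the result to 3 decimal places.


height_mm = gray/255 × 0.543; cell vol = 0.66² × mean(4 corners)
unit = 0.66² × 0.543 / (4×255) = 0.000231893 mm³ per gray-sum
row 0: Σ corner-gray over 13 cells = 6400  → 1.4841
row 1: Σ corner-gray over 13 cells = 6548  → 1.5184
row 2: Σ corner-gray over 13 cells = 6670  → 1.5467
row 3: Σ corner-gray over 13 cells = 6956  → 1.6130
row 4: Σ corner-gray over 13 cells = 7042  → 1.6330
row 5: Σ corner-gray over 13 cells = 6970  → 1.6163
row 6: Σ corner-gray over 13 cells = 6930  → 1.6070
row 7: Σ corner-gray over 13 cells = 7538  → 1.7480
row 8: Σ corner-gray over 13 cells = 7281  → 1.6884
row 9: Σ corner-gray over 13 cells = 6998  → 1.6228
row 10: Σ corner-gray over 13 cells = 7515  → 1.7427
row 11: Σ corner-gray over 13 cells = 7407  → 1.7176
row 12: Σ corner-gray over 13 cells = 6578  → 1.5254
row 13: Σ corner-gray over 13 cells = 5956  → 1.3812
row 14: Σ corner-gray over 13 cells = 6095  → 1.4134
Σ rows: total corner-gray = 102884  → 23.8581 mm³

23.858
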